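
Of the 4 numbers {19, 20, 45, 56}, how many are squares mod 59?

(19/59) = +1 → QR.
(20/59) = +1 → QR.
(45/59) = +1 → QR.
(56/59) = -1 → non-residue.
Total quadratic residues among the 4: 3.

3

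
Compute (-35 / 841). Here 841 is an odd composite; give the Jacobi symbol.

1

First reduce: -35 ≡ 806 (mod 841).
Pull out 2: since 841 ≡ 1 (mod 8), (2/841) = +1.
Reciprocity: 403 ≡ 3 and 841 ≡ 1 (mod 4), so (403/841) = +(841/403).
Reduce top mod 403: now compute (35/403).
Reciprocity: 35 ≡ 3 and 403 ≡ 3 (mod 4), so (35/403) = −(403/35).
Reduce top mod 35: now compute (18/35).
Pull out 2: since 35 ≡ 3 (mod 8), (2/35) = -1.
Reciprocity: 9 ≡ 1 and 35 ≡ 3 (mod 4), so (9/35) = +(35/9).
Reduce top mod 9: now compute (8/9).
Pull out 2^3: since 9 ≡ 1 (mod 8), (2/9) = +1, so (2/9)^3 = +1.
Reached (1/9) = 1. Collecting the sign flips along the way, the symbol is +1.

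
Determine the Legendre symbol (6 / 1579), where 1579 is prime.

Pull out 2: since 1579 ≡ 3 (mod 8), (2/1579) = -1.
Reciprocity: 3 ≡ 3 and 1579 ≡ 3 (mod 4), so (3/1579) = −(1579/3).
Reduce top mod 3: now compute (1/3).
Reached (1/3) = 1. Collecting the sign flips along the way, the symbol is +1.

1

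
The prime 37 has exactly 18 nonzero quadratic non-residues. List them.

Square k = 1,…,18 (k and 37−k give the same square):
1²=1, 2²=4, 3²=9, 4²=16, 5²=25, 6²=36, 7²≡12, 8²≡27, 9²≡7, 10²≡26, 11²≡10, 12²≡33, 13²≡21, 14²≡11, 15²≡3, 16²≡34, 17²≡30, 18²≡28 (mod 37).
The residues are {1, 3, 4, 7, 9, 10, 11, 12, 16, 21, 25, 26, 27, 28, 30, 33, 34, 36}; the non-residues are the remaining 18 nonzero classes.

2,5,6,8,13,14,15,17,18,19,20,22,23,24,29,31,32,35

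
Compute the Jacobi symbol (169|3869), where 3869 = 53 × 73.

1

Reciprocity: 169 ≡ 1 and 3869 ≡ 1 (mod 4), so (169/3869) = +(3869/169).
Reduce top mod 169: now compute (151/169).
Reciprocity: 151 ≡ 3 and 169 ≡ 1 (mod 4), so (151/169) = +(169/151).
Reduce top mod 151: now compute (18/151).
Pull out 2: since 151 ≡ 7 (mod 8), (2/151) = +1.
Reciprocity: 9 ≡ 1 and 151 ≡ 3 (mod 4), so (9/151) = +(151/9).
Reduce top mod 9: now compute (7/9).
Reciprocity: 7 ≡ 3 and 9 ≡ 1 (mod 4), so (7/9) = +(9/7).
Reduce top mod 7: now compute (2/7).
Pull out 2: since 7 ≡ 7 (mod 8), (2/7) = +1.
Reached (1/7) = 1. Collecting the sign flips along the way, the symbol is +1.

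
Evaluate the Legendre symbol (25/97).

1

Euler's criterion: (25/97) ≡ 25^48 (mod 97).
25^2 ≡ 43 (mod 97)
25^4 ≡ 6 (mod 97)
25^8 ≡ 36 (mod 97)
25^16 ≡ 35 (mod 97)
25^32 ≡ 61 (mod 97)
25^48 = 25^(32+16) ≡ 1 (mod 97).
Result is 1, so (25/97) = 1.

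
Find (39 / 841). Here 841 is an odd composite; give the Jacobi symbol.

Reciprocity: 39 ≡ 3 and 841 ≡ 1 (mod 4), so (39/841) = +(841/39).
Reduce top mod 39: now compute (22/39).
Pull out 2: since 39 ≡ 7 (mod 8), (2/39) = +1.
Reciprocity: 11 ≡ 3 and 39 ≡ 3 (mod 4), so (11/39) = −(39/11).
Reduce top mod 11: now compute (6/11).
Pull out 2: since 11 ≡ 3 (mod 8), (2/11) = -1.
Reciprocity: 3 ≡ 3 and 11 ≡ 3 (mod 4), so (3/11) = −(11/3).
Reduce top mod 3: now compute (2/3).
Pull out 2: since 3 ≡ 3 (mod 8), (2/3) = -1.
Reached (1/3) = 1. Collecting the sign flips along the way, the symbol is +1.

1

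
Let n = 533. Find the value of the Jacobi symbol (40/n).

1

Pull out 2^3: since 533 ≡ 5 (mod 8), (2/533) = -1, so (2/533)^3 = -1.
Reciprocity: 5 ≡ 1 and 533 ≡ 1 (mod 4), so (5/533) = +(533/5).
Reduce top mod 5: now compute (3/5).
Reciprocity: 3 ≡ 3 and 5 ≡ 1 (mod 4), so (3/5) = +(5/3).
Reduce top mod 3: now compute (2/3).
Pull out 2: since 3 ≡ 3 (mod 8), (2/3) = -1.
Reached (1/3) = 1. Collecting the sign flips along the way, the symbol is +1.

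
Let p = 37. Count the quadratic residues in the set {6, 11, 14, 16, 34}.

(6/37) = -1 → non-residue.
(11/37) = +1 → QR.
(14/37) = -1 → non-residue.
(16/37) = +1 → QR.
(34/37) = +1 → QR.
Total quadratic residues among the 5: 3.

3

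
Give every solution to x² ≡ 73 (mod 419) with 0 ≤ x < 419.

62, 357

Since 419 ≡ 3 (mod 4), a square root of 73 is 73^((419+1)/4) = 73^105 mod 419.
Repeated squaring: 73^2≡301, 73^4≡97, 73^8≡191, 73^16≡28, 73^32≡365, 73^64≡402 (mod 419).
73^105 = 73^(64+32+8+1) ≡ 62 (mod 419).
Check: 62² = 3844 ≡ 73 (mod 419). The two roots are 62 and 357.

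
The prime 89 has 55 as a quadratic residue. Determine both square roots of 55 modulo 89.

12, 77

89 ≡ 1 (mod 4), so we find a root by search.
Trying successive values, 12² = 144 ≡ 55 (mod 89). The other root is 89 − 12 = 77.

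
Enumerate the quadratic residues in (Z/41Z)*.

1 2 4 5 8 9 10 16 18 20 21 23 25 31 32 33 36 37 39 40

Square k = 1,…,20 (k and 41−k give the same square):
1²=1, 2²=4, 3²=9, 4²=16, 5²=25, 6²=36, 7²≡8, 8²≡23, 9²≡40, 10²≡18, 11²≡39, 12²≡21, 13²≡5, 14²≡32, 15²≡20, 16²≡10, 17²≡2, 18²≡37, 19²≡33, 20²≡31 (mod 41).
So the quadratic residues mod 41 are {1, 2, 4, 5, 8, 9, 10, 16, 18, 20, 21, 23, 25, 31, 32, 33, 36, 37, 39, 40}.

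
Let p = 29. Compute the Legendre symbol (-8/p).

-1

First reduce: -8 ≡ 21 (mod 29).
Reciprocity: 21 ≡ 1 and 29 ≡ 1 (mod 4), so (21/29) = +(29/21).
Reduce top mod 21: now compute (8/21).
Pull out 2^3: since 21 ≡ 5 (mod 8), (2/21) = -1, so (2/21)^3 = -1.
Reached (1/21) = 1. Collecting the sign flips along the way, the symbol is -1.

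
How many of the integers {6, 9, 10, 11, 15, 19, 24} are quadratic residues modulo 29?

(6/29) = +1 → QR.
(9/29) = +1 → QR.
(10/29) = -1 → non-residue.
(11/29) = -1 → non-residue.
(15/29) = -1 → non-residue.
(19/29) = -1 → non-residue.
(24/29) = +1 → QR.
Total quadratic residues among the 7: 3.

3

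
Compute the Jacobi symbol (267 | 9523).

Reciprocity: 267 ≡ 3 and 9523 ≡ 3 (mod 4), so (267/9523) = −(9523/267).
Reduce top mod 267: now compute (178/267).
Pull out 2: since 267 ≡ 3 (mod 8), (2/267) = -1.
Reciprocity: 89 ≡ 1 and 267 ≡ 3 (mod 4), so (89/267) = +(267/89).
Reduce top mod 89: now compute (0/89).
Top reduces to 0: gcd > 1, so the symbol is 0.

0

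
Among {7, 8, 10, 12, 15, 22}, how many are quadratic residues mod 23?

2

(7/23) = -1 → non-residue.
(8/23) = +1 → QR.
(10/23) = -1 → non-residue.
(12/23) = +1 → QR.
(15/23) = -1 → non-residue.
(22/23) = -1 → non-residue.
Total quadratic residues among the 6: 2.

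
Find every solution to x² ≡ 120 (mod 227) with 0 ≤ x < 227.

Since 227 ≡ 3 (mod 4), a square root of 120 is 120^((227+1)/4) = 120^57 mod 227.
Repeated squaring: 120^2≡99, 120^4≡40, 120^8≡11, 120^16≡121, 120^32≡113 (mod 227).
120^57 = 120^(32+16+8+1) ≡ 44 (mod 227).
Check: 44² = 1936 ≡ 120 (mod 227). The two roots are 44 and 183.

44, 183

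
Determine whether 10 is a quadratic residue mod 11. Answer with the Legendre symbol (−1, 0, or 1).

-1

Euler's criterion: (10/11) ≡ 10^5 (mod 11).
10^2 ≡ 1 (mod 11)
10^4 ≡ 1 (mod 11)
10^5 = 10^(4+1) ≡ 10 (mod 11).
Result is 10 ≡ −1, so (10/11) = −1.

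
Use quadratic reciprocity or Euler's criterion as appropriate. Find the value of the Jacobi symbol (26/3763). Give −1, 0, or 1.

1

Pull out 2: since 3763 ≡ 3 (mod 8), (2/3763) = -1.
Reciprocity: 13 ≡ 1 and 3763 ≡ 3 (mod 4), so (13/3763) = +(3763/13).
Reduce top mod 13: now compute (6/13).
Pull out 2: since 13 ≡ 5 (mod 8), (2/13) = -1.
Reciprocity: 3 ≡ 3 and 13 ≡ 1 (mod 4), so (3/13) = +(13/3).
Reduce top mod 3: now compute (1/3).
Reached (1/3) = 1. Collecting the sign flips along the way, the symbol is +1.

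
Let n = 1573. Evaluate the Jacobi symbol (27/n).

Reciprocity: 27 ≡ 3 and 1573 ≡ 1 (mod 4), so (27/1573) = +(1573/27).
Reduce top mod 27: now compute (7/27).
Reciprocity: 7 ≡ 3 and 27 ≡ 3 (mod 4), so (7/27) = −(27/7).
Reduce top mod 7: now compute (6/7).
Pull out 2: since 7 ≡ 7 (mod 8), (2/7) = +1.
Reciprocity: 3 ≡ 3 and 7 ≡ 3 (mod 4), so (3/7) = −(7/3).
Reduce top mod 3: now compute (1/3).
Reached (1/3) = 1. Collecting the sign flips along the way, the symbol is +1.

1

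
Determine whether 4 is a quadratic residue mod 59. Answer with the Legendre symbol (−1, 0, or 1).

1

Pull out 2^2: since 59 ≡ 3 (mod 8), (2/59) = -1, so (2/59)^2 = +1.
Reached (1/59) = 1. Collecting the sign flips along the way, the symbol is +1.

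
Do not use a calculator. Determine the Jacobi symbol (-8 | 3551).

-1

First reduce: -8 ≡ 3543 (mod 3551).
Reciprocity: 3543 ≡ 3 and 3551 ≡ 3 (mod 4), so (3543/3551) = −(3551/3543).
Reduce top mod 3543: now compute (8/3543).
Pull out 2^3: since 3543 ≡ 7 (mod 8), (2/3543) = +1, so (2/3543)^3 = +1.
Reached (1/3543) = 1. Collecting the sign flips along the way, the symbol is -1.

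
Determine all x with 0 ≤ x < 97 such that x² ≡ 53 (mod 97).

97 ≡ 1 (mod 4), so we find a root by search.
Trying successive values, 21² = 441 ≡ 53 (mod 97). The other root is 97 − 21 = 76.

21, 76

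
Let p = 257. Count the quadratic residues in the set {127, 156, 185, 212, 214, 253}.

2

(127/257) = -1 → non-residue.
(156/257) = -1 → non-residue.
(185/257) = +1 → QR.
(212/257) = -1 → non-residue.
(214/257) = -1 → non-residue.
(253/257) = +1 → QR.
Total quadratic residues among the 6: 2.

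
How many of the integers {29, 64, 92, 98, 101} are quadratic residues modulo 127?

(29/127) = -1 → non-residue.
(64/127) = +1 → QR.
(92/127) = -1 → non-residue.
(98/127) = +1 → QR.
(101/127) = -1 → non-residue.
Total quadratic residues among the 5: 2.

2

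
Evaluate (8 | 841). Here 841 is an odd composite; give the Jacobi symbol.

1

Pull out 2^3: since 841 ≡ 1 (mod 8), (2/841) = +1, so (2/841)^3 = +1.
Reached (1/841) = 1. Collecting the sign flips along the way, the symbol is +1.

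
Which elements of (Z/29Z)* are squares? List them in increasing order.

1,4,5,6,7,9,13,16,20,22,23,24,25,28

Square k = 1,…,14 (k and 29−k give the same square):
1²=1, 2²=4, 3²=9, 4²=16, 5²=25, 6²≡7, 7²≡20, 8²≡6, 9²≡23, 10²≡13, 11²≡5, 12²≡28, 13²≡24, 14²≡22 (mod 29).
So the quadratic residues mod 29 are {1, 4, 5, 6, 7, 9, 13, 16, 20, 22, 23, 24, 25, 28}.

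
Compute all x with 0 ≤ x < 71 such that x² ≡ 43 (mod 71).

16, 55

Since 71 ≡ 3 (mod 4), a square root of 43 is 43^((71+1)/4) = 43^18 mod 71.
Repeated squaring: 43^2≡3, 43^4≡9, 43^8≡10, 43^16≡29 (mod 71).
43^18 = 43^(16+2) ≡ 16 (mod 71).
Check: 16² = 256 ≡ 43 (mod 71). The two roots are 16 and 55.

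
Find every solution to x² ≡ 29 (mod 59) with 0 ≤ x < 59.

Since 59 ≡ 3 (mod 4), a square root of 29 is 29^((59+1)/4) = 29^15 mod 59.
Repeated squaring: 29^2≡15, 29^4≡48, 29^8≡3 (mod 59).
29^15 = 29^(8+4+2+1) ≡ 41 (mod 59).
Check: 41² = 1681 ≡ 29 (mod 59). The two roots are 18 and 41.

18, 41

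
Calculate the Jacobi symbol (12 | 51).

0

Pull out 2^2: since 51 ≡ 3 (mod 8), (2/51) = -1, so (2/51)^2 = +1.
Reciprocity: 3 ≡ 3 and 51 ≡ 3 (mod 4), so (3/51) = −(51/3).
Reduce top mod 3: now compute (0/3).
Top reduces to 0: gcd > 1, so the symbol is 0.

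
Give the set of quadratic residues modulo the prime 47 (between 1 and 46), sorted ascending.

Square k = 1,…,23 (k and 47−k give the same square):
1²=1, 2²=4, 3²=9, 4²=16, 5²=25, 6²=36, 7²≡2, 8²≡17, 9²≡34, 10²≡6, 11²≡27, 12²≡3, 13²≡28, 14²≡8, 15²≡37, 16²≡21, 17²≡7, 18²≡42, 19²≡32, 20²≡24, 21²≡18, 22²≡14, 23²≡12 (mod 47).
So the quadratic residues mod 47 are {1, 2, 3, 4, 6, 7, 8, 9, 12, 14, 16, 17, 18, 21, 24, 25, 27, 28, 32, 34, 36, 37, 42}.

1, 2, 3, 4, 6, 7, 8, 9, 12, 14, 16, 17, 18, 21, 24, 25, 27, 28, 32, 34, 36, 37, 42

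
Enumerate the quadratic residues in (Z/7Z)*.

1, 2, 4

Square k = 1,…,3 (k and 7−k give the same square):
1²=1, 2²=4, 3²≡2 (mod 7).
So the quadratic residues mod 7 are {1, 2, 4}.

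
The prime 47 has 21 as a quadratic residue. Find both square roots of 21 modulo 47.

Since 47 ≡ 3 (mod 4), a square root of 21 is 21^((47+1)/4) = 21^12 mod 47.
Repeated squaring: 21^2≡18, 21^4≡42, 21^8≡25 (mod 47).
21^12 = 21^(8+4) ≡ 16 (mod 47).
Check: 16² = 256 ≡ 21 (mod 47). The two roots are 16 and 31.

16, 31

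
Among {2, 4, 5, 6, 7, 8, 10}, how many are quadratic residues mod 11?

(2/11) = -1 → non-residue.
(4/11) = +1 → QR.
(5/11) = +1 → QR.
(6/11) = -1 → non-residue.
(7/11) = -1 → non-residue.
(8/11) = -1 → non-residue.
(10/11) = -1 → non-residue.
Total quadratic residues among the 7: 2.

2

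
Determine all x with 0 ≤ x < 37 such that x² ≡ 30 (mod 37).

17, 20

37 ≡ 1 (mod 4), so we find a root by search.
Trying successive values, 17² = 289 ≡ 30 (mod 37). The other root is 37 − 17 = 20.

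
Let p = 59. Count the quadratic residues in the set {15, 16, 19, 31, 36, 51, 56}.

(15/59) = +1 → QR.
(16/59) = +1 → QR.
(19/59) = +1 → QR.
(31/59) = -1 → non-residue.
(36/59) = +1 → QR.
(51/59) = +1 → QR.
(56/59) = -1 → non-residue.
Total quadratic residues among the 7: 5.

5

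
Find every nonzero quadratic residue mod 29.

1, 4, 5, 6, 7, 9, 13, 16, 20, 22, 23, 24, 25, 28

Square k = 1,…,14 (k and 29−k give the same square):
1²=1, 2²=4, 3²=9, 4²=16, 5²=25, 6²≡7, 7²≡20, 8²≡6, 9²≡23, 10²≡13, 11²≡5, 12²≡28, 13²≡24, 14²≡22 (mod 29).
So the quadratic residues mod 29 are {1, 4, 5, 6, 7, 9, 13, 16, 20, 22, 23, 24, 25, 28}.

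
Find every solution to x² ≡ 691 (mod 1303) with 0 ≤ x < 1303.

493, 810

Since 1303 ≡ 3 (mod 4), a square root of 691 is 691^((1303+1)/4) = 691^326 mod 1303.
Repeated squaring: 691^2≡583, 691^4≡1109, 691^8≡1152, 691^16≡650, 691^32≡328, 691^64≡738, 691^128≡1293, 691^256≡100 (mod 1303).
691^326 = 691^(256+64+4+2) ≡ 493 (mod 1303).
Check: 493² = 243049 ≡ 691 (mod 1303). The two roots are 493 and 810.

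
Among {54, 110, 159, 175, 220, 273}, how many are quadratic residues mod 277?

(54/277) = -1 → non-residue.
(110/277) = -1 → non-residue.
(159/277) = -1 → non-residue.
(175/277) = +1 → QR.
(220/277) = +1 → QR.
(273/277) = +1 → QR.
Total quadratic residues among the 6: 3.

3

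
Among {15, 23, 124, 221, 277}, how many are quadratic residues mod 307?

2

(15/307) = +1 → QR.
(23/307) = -1 → non-residue.
(124/307) = -1 → non-residue.
(221/307) = -1 → non-residue.
(277/307) = +1 → QR.
Total quadratic residues among the 5: 2.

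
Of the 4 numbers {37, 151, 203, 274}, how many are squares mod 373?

2

(37/373) = +1 → QR.
(151/373) = -1 → non-residue.
(203/373) = +1 → QR.
(274/373) = -1 → non-residue.
Total quadratic residues among the 4: 2.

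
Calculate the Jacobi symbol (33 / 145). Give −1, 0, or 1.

-1

Reciprocity: 33 ≡ 1 and 145 ≡ 1 (mod 4), so (33/145) = +(145/33).
Reduce top mod 33: now compute (13/33).
Reciprocity: 13 ≡ 1 and 33 ≡ 1 (mod 4), so (13/33) = +(33/13).
Reduce top mod 13: now compute (7/13).
Reciprocity: 7 ≡ 3 and 13 ≡ 1 (mod 4), so (7/13) = +(13/7).
Reduce top mod 7: now compute (6/7).
Pull out 2: since 7 ≡ 7 (mod 8), (2/7) = +1.
Reciprocity: 3 ≡ 3 and 7 ≡ 3 (mod 4), so (3/7) = −(7/3).
Reduce top mod 3: now compute (1/3).
Reached (1/3) = 1. Collecting the sign flips along the way, the symbol is -1.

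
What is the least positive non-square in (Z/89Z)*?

(2/89) = +1, so 2 is a residue.
(3/89) = −1, so 3 is the smallest positive non-residue mod 89.

3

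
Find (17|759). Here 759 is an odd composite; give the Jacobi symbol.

-1

Reciprocity: 17 ≡ 1 and 759 ≡ 3 (mod 4), so (17/759) = +(759/17).
Reduce top mod 17: now compute (11/17).
Reciprocity: 11 ≡ 3 and 17 ≡ 1 (mod 4), so (11/17) = +(17/11).
Reduce top mod 11: now compute (6/11).
Pull out 2: since 11 ≡ 3 (mod 8), (2/11) = -1.
Reciprocity: 3 ≡ 3 and 11 ≡ 3 (mod 4), so (3/11) = −(11/3).
Reduce top mod 3: now compute (2/3).
Pull out 2: since 3 ≡ 3 (mod 8), (2/3) = -1.
Reached (1/3) = 1. Collecting the sign flips along the way, the symbol is -1.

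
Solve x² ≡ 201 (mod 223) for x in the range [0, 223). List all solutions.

76, 147

Since 223 ≡ 3 (mod 4), a square root of 201 is 201^((223+1)/4) = 201^56 mod 223.
Repeated squaring: 201^2≡38, 201^4≡106, 201^8≡86, 201^16≡37, 201^32≡31 (mod 223).
201^56 = 201^(32+16+8) ≡ 76 (mod 223).
Check: 76² = 5776 ≡ 201 (mod 223). The two roots are 76 and 147.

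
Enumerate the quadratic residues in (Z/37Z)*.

1, 3, 4, 7, 9, 10, 11, 12, 16, 21, 25, 26, 27, 28, 30, 33, 34, 36

Square k = 1,…,18 (k and 37−k give the same square):
1²=1, 2²=4, 3²=9, 4²=16, 5²=25, 6²=36, 7²≡12, 8²≡27, 9²≡7, 10²≡26, 11²≡10, 12²≡33, 13²≡21, 14²≡11, 15²≡3, 16²≡34, 17²≡30, 18²≡28 (mod 37).
So the quadratic residues mod 37 are {1, 3, 4, 7, 9, 10, 11, 12, 16, 21, 25, 26, 27, 28, 30, 33, 34, 36}.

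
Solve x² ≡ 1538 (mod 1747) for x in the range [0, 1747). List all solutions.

698, 1049

Since 1747 ≡ 3 (mod 4), a square root of 1538 is 1538^((1747+1)/4) = 1538^437 mod 1747.
Repeated squaring: 1538^2≡6, 1538^4≡36, 1538^8≡1296, 1538^16≡749, 1538^32≡214, 1538^64≡374, 1538^128≡116, 1538^256≡1227 (mod 1747).
1538^437 = 1538^(256+128+32+16+4+1) ≡ 698 (mod 1747).
Check: 698² = 487204 ≡ 1538 (mod 1747). The two roots are 698 and 1049.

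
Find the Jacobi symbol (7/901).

-1

Reciprocity: 7 ≡ 3 and 901 ≡ 1 (mod 4), so (7/901) = +(901/7).
Reduce top mod 7: now compute (5/7).
Reciprocity: 5 ≡ 1 and 7 ≡ 3 (mod 4), so (5/7) = +(7/5).
Reduce top mod 5: now compute (2/5).
Pull out 2: since 5 ≡ 5 (mod 8), (2/5) = -1.
Reached (1/5) = 1. Collecting the sign flips along the way, the symbol is -1.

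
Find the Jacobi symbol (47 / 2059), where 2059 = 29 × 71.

Reciprocity: 47 ≡ 3 and 2059 ≡ 3 (mod 4), so (47/2059) = −(2059/47).
Reduce top mod 47: now compute (38/47).
Pull out 2: since 47 ≡ 7 (mod 8), (2/47) = +1.
Reciprocity: 19 ≡ 3 and 47 ≡ 3 (mod 4), so (19/47) = −(47/19).
Reduce top mod 19: now compute (9/19).
Reciprocity: 9 ≡ 1 and 19 ≡ 3 (mod 4), so (9/19) = +(19/9).
Reduce top mod 9: now compute (1/9).
Reached (1/9) = 1. Collecting the sign flips along the way, the symbol is +1.

1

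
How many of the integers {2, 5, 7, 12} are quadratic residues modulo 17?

(2/17) = +1 → QR.
(5/17) = -1 → non-residue.
(7/17) = -1 → non-residue.
(12/17) = -1 → non-residue.
Total quadratic residues among the 4: 1.

1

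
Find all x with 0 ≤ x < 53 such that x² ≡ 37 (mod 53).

53 ≡ 1 (mod 4), so we find a root by search.
Trying successive values, 14² = 196 ≡ 37 (mod 53). The other root is 53 − 14 = 39.

14, 39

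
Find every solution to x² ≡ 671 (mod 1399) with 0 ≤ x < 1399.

Since 1399 ≡ 3 (mod 4), a square root of 671 is 671^((1399+1)/4) = 671^350 mod 1399.
Repeated squaring: 671^2≡1162, 671^4≡209, 671^8≡312, 671^16≡813, 671^32≡641, 671^64≡974, 671^128≡154, 671^256≡1332 (mod 1399).
671^350 = 671^(256+64+16+8+4+2) ≡ 255 (mod 1399).
Check: 255² = 65025 ≡ 671 (mod 1399). The two roots are 255 and 1144.

255, 1144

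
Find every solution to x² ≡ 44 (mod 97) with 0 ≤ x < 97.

23, 74

97 ≡ 1 (mod 4), so we find a root by search.
Trying successive values, 23² = 529 ≡ 44 (mod 97). The other root is 97 − 23 = 74.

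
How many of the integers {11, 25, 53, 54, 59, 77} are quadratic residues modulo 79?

2

(11/79) = +1 → QR.
(25/79) = +1 → QR.
(53/79) = -1 → non-residue.
(54/79) = -1 → non-residue.
(59/79) = -1 → non-residue.
(77/79) = -1 → non-residue.
Total quadratic residues among the 6: 2.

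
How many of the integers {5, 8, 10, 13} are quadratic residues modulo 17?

2

(5/17) = -1 → non-residue.
(8/17) = +1 → QR.
(10/17) = -1 → non-residue.
(13/17) = +1 → QR.
Total quadratic residues among the 4: 2.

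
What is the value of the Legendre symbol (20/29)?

1

Euler's criterion: (20/29) ≡ 20^14 (mod 29).
20^2 ≡ 23 (mod 29)
20^4 ≡ 7 (mod 29)
20^8 ≡ 20 (mod 29)
20^14 = 20^(8+4+2) ≡ 1 (mod 29).
Result is 1, so (20/29) = 1.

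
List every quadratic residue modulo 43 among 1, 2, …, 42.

Square k = 1,…,21 (k and 43−k give the same square):
1²=1, 2²=4, 3²=9, 4²=16, 5²=25, 6²=36, 7²≡6, 8²≡21, 9²≡38, 10²≡14, 11²≡35, 12²≡15, 13²≡40, 14²≡24, 15²≡10, 16²≡41, 17²≡31, 18²≡23, 19²≡17, 20²≡13, 21²≡11 (mod 43).
So the quadratic residues mod 43 are {1, 4, 6, 9, 10, 11, 13, 14, 15, 16, 17, 21, 23, 24, 25, 31, 35, 36, 38, 40, 41}.

1,4,6,9,10,11,13,14,15,16,17,21,23,24,25,31,35,36,38,40,41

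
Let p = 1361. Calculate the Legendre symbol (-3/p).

-1

First reduce: -3 ≡ 1358 (mod 1361).
Pull out 2: since 1361 ≡ 1 (mod 8), (2/1361) = +1.
Reciprocity: 679 ≡ 3 and 1361 ≡ 1 (mod 4), so (679/1361) = +(1361/679).
Reduce top mod 679: now compute (3/679).
Reciprocity: 3 ≡ 3 and 679 ≡ 3 (mod 4), so (3/679) = −(679/3).
Reduce top mod 3: now compute (1/3).
Reached (1/3) = 1. Collecting the sign flips along the way, the symbol is -1.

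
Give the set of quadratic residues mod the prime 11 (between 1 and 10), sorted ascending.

Square k = 1,…,5 (k and 11−k give the same square):
1²=1, 2²=4, 3²=9, 4²≡5, 5²≡3 (mod 11).
So the quadratic residues mod 11 are {1, 3, 4, 5, 9}.

1,3,4,5,9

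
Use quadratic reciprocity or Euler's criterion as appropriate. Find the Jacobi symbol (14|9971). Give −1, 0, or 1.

Pull out 2: since 9971 ≡ 3 (mod 8), (2/9971) = -1.
Reciprocity: 7 ≡ 3 and 9971 ≡ 3 (mod 4), so (7/9971) = −(9971/7).
Reduce top mod 7: now compute (3/7).
Reciprocity: 3 ≡ 3 and 7 ≡ 3 (mod 4), so (3/7) = −(7/3).
Reduce top mod 3: now compute (1/3).
Reached (1/3) = 1. Collecting the sign flips along the way, the symbol is -1.

-1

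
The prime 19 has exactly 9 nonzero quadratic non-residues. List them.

Square k = 1,…,9 (k and 19−k give the same square):
1²=1, 2²=4, 3²=9, 4²=16, 5²≡6, 6²≡17, 7²≡11, 8²≡7, 9²≡5 (mod 19).
The residues are {1, 4, 5, 6, 7, 9, 11, 16, 17}; the non-residues are the remaining 9 nonzero classes.

2, 3, 8, 10, 12, 13, 14, 15, 18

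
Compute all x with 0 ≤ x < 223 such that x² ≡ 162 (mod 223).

88, 135

Since 223 ≡ 3 (mod 4), a square root of 162 is 162^((223+1)/4) = 162^56 mod 223.
Repeated squaring: 162^2≡153, 162^4≡217, 162^8≡36, 162^16≡181, 162^32≡203 (mod 223).
162^56 = 162^(32+16+8) ≡ 135 (mod 223).
Check: 135² = 18225 ≡ 162 (mod 223). The two roots are 88 and 135.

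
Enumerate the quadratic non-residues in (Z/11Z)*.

Square k = 1,…,5 (k and 11−k give the same square):
1²=1, 2²=4, 3²=9, 4²≡5, 5²≡3 (mod 11).
The residues are {1, 3, 4, 5, 9}; the non-residues are the remaining 5 nonzero classes.

2, 6, 7, 8, 10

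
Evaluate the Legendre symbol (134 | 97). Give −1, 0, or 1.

-1

Euler's criterion: (134/97) ≡ 37^48 (mod 97).
37^2 ≡ 11 (mod 97)
37^4 ≡ 24 (mod 97)
37^8 ≡ 91 (mod 97)
37^16 ≡ 36 (mod 97)
37^32 ≡ 35 (mod 97)
37^48 = 37^(32+16) ≡ 96 (mod 97).
Result is 96 ≡ −1, so (134/97) = −1.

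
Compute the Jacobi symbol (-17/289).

First reduce: -17 ≡ 272 (mod 289).
Pull out 2^4: since 289 ≡ 1 (mod 8), (2/289) = +1, so (2/289)^4 = +1.
Reciprocity: 17 ≡ 1 and 289 ≡ 1 (mod 4), so (17/289) = +(289/17).
Reduce top mod 17: now compute (0/17).
Top reduces to 0: gcd > 1, so the symbol is 0.

0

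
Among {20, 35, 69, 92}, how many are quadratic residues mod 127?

(20/127) = -1 → non-residue.
(35/127) = +1 → QR.
(69/127) = +1 → QR.
(92/127) = -1 → non-residue.
Total quadratic residues among the 4: 2.

2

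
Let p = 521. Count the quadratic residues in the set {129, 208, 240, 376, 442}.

(129/521) = +1 → QR.
(208/521) = +1 → QR.
(240/521) = -1 → non-residue.
(376/521) = +1 → QR.
(442/521) = -1 → non-residue.
Total quadratic residues among the 5: 3.

3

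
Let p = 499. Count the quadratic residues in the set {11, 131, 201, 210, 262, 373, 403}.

(11/499) = -1 → non-residue.
(131/499) = +1 → QR.
(201/499) = -1 → non-residue.
(210/499) = -1 → non-residue.
(262/499) = -1 → non-residue.
(373/499) = -1 → non-residue.
(403/499) = -1 → non-residue.
Total quadratic residues among the 7: 1.

1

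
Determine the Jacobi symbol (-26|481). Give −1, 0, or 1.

First reduce: -26 ≡ 455 (mod 481).
Reciprocity: 455 ≡ 3 and 481 ≡ 1 (mod 4), so (455/481) = +(481/455).
Reduce top mod 455: now compute (26/455).
Pull out 2: since 455 ≡ 7 (mod 8), (2/455) = +1.
Reciprocity: 13 ≡ 1 and 455 ≡ 3 (mod 4), so (13/455) = +(455/13).
Reduce top mod 13: now compute (0/13).
Top reduces to 0: gcd > 1, so the symbol is 0.

0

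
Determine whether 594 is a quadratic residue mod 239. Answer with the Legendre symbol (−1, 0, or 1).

1

First reduce: 594 ≡ 116 (mod 239).
Pull out 2^2: since 239 ≡ 7 (mod 8), (2/239) = +1, so (2/239)^2 = +1.
Reciprocity: 29 ≡ 1 and 239 ≡ 3 (mod 4), so (29/239) = +(239/29).
Reduce top mod 29: now compute (7/29).
Reciprocity: 7 ≡ 3 and 29 ≡ 1 (mod 4), so (7/29) = +(29/7).
Reduce top mod 7: now compute (1/7).
Reached (1/7) = 1. Collecting the sign flips along the way, the symbol is +1.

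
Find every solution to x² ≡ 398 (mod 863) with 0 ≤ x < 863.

Since 863 ≡ 3 (mod 4), a square root of 398 is 398^((863+1)/4) = 398^216 mod 863.
Repeated squaring: 398^2≡475, 398^4≡382, 398^8≡77, 398^16≡751, 398^32≡462, 398^64≡283, 398^128≡693 (mod 863).
398^216 = 398^(128+64+16+8) ≡ 445 (mod 863).
Check: 445² = 198025 ≡ 398 (mod 863). The two roots are 418 and 445.

418, 445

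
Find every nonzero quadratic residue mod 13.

Square k = 1,…,6 (k and 13−k give the same square):
1²=1, 2²=4, 3²=9, 4²≡3, 5²≡12, 6²≡10 (mod 13).
So the quadratic residues mod 13 are {1, 3, 4, 9, 10, 12}.

1 3 4 9 10 12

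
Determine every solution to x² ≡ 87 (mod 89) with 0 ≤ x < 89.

40, 49

89 ≡ 1 (mod 4), so we find a root by search.
Trying successive values, 40² = 1600 ≡ 87 (mod 89). The other root is 89 − 40 = 49.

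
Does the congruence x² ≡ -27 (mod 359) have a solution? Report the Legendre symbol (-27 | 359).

First reduce: -27 ≡ 332 (mod 359).
Pull out 2^2: since 359 ≡ 7 (mod 8), (2/359) = +1, so (2/359)^2 = +1.
Reciprocity: 83 ≡ 3 and 359 ≡ 3 (mod 4), so (83/359) = −(359/83).
Reduce top mod 83: now compute (27/83).
Reciprocity: 27 ≡ 3 and 83 ≡ 3 (mod 4), so (27/83) = −(83/27).
Reduce top mod 27: now compute (2/27).
Pull out 2: since 27 ≡ 3 (mod 8), (2/27) = -1.
Reached (1/27) = 1. Collecting the sign flips along the way, the symbol is -1.

-1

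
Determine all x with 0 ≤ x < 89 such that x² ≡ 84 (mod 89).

23, 66

89 ≡ 1 (mod 4), so we find a root by search.
Trying successive values, 23² = 529 ≡ 84 (mod 89). The other root is 89 − 23 = 66.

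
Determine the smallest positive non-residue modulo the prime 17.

(2/17) = +1, so 2 is a residue.
(3/17) = −1, so 3 is the smallest positive non-residue mod 17.

3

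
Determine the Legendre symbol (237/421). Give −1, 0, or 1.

1

Euler's criterion: (237/421) ≡ 237^210 (mod 421).
237^2 ≡ 176 (mod 421)
237^4 ≡ 243 (mod 421)
237^8 ≡ 109 (mod 421)
237^16 ≡ 93 (mod 421)
237^32 ≡ 229 (mod 421)
237^64 ≡ 237 (mod 421)
237^128 ≡ 176 (mod 421)
237^210 = 237^(128+64+16+2) ≡ 1 (mod 421).
Result is 1, so (237/421) = 1.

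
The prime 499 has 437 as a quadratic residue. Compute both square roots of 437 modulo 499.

192, 307

Since 499 ≡ 3 (mod 4), a square root of 437 is 437^((499+1)/4) = 437^125 mod 499.
Repeated squaring: 437^2≡351, 437^4≡447, 437^8≡209, 437^16≡268, 437^32≡467, 437^64≡26 (mod 499).
437^125 = 437^(64+32+16+8+4+1) ≡ 307 (mod 499).
Check: 307² = 94249 ≡ 437 (mod 499). The two roots are 192 and 307.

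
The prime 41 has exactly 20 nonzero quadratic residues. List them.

Square k = 1,…,20 (k and 41−k give the same square):
1²=1, 2²=4, 3²=9, 4²=16, 5²=25, 6²=36, 7²≡8, 8²≡23, 9²≡40, 10²≡18, 11²≡39, 12²≡21, 13²≡5, 14²≡32, 15²≡20, 16²≡10, 17²≡2, 18²≡37, 19²≡33, 20²≡31 (mod 41).
So the quadratic residues mod 41 are {1, 2, 4, 5, 8, 9, 10, 16, 18, 20, 21, 23, 25, 31, 32, 33, 36, 37, 39, 40}.

1 2 4 5 8 9 10 16 18 20 21 23 25 31 32 33 36 37 39 40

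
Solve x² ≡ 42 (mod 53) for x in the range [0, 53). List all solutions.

53 ≡ 1 (mod 4), so we find a root by search.
Trying successive values, 25² = 625 ≡ 42 (mod 53). The other root is 53 − 25 = 28.

25, 28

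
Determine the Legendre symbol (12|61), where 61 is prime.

1

Euler's criterion: (12/61) ≡ 12^30 (mod 61).
12^2 ≡ 22 (mod 61)
12^4 ≡ 57 (mod 61)
12^8 ≡ 16 (mod 61)
12^16 ≡ 12 (mod 61)
12^30 = 12^(16+8+4+2) ≡ 1 (mod 61).
Result is 1, so (12/61) = 1.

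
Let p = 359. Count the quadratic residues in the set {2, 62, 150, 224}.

(2/359) = +1 → QR.
(62/359) = -1 → non-residue.
(150/359) = +1 → QR.
(224/359) = -1 → non-residue.
Total quadratic residues among the 4: 2.

2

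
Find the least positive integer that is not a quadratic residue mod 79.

3

(2/79) = +1, so 2 is a residue.
(3/79) = −1, so 3 is the smallest positive non-residue mod 79.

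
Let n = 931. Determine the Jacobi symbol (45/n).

1

Reciprocity: 45 ≡ 1 and 931 ≡ 3 (mod 4), so (45/931) = +(931/45).
Reduce top mod 45: now compute (31/45).
Reciprocity: 31 ≡ 3 and 45 ≡ 1 (mod 4), so (31/45) = +(45/31).
Reduce top mod 31: now compute (14/31).
Pull out 2: since 31 ≡ 7 (mod 8), (2/31) = +1.
Reciprocity: 7 ≡ 3 and 31 ≡ 3 (mod 4), so (7/31) = −(31/7).
Reduce top mod 7: now compute (3/7).
Reciprocity: 3 ≡ 3 and 7 ≡ 3 (mod 4), so (3/7) = −(7/3).
Reduce top mod 3: now compute (1/3).
Reached (1/3) = 1. Collecting the sign flips along the way, the symbol is +1.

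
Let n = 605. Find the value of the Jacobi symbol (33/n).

Reciprocity: 33 ≡ 1 and 605 ≡ 1 (mod 4), so (33/605) = +(605/33).
Reduce top mod 33: now compute (11/33).
Reciprocity: 11 ≡ 3 and 33 ≡ 1 (mod 4), so (11/33) = +(33/11).
Reduce top mod 11: now compute (0/11).
Top reduces to 0: gcd > 1, so the symbol is 0.

0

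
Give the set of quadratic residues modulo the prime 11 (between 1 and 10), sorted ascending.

Square k = 1,…,5 (k and 11−k give the same square):
1²=1, 2²=4, 3²=9, 4²≡5, 5²≡3 (mod 11).
So the quadratic residues mod 11 are {1, 3, 4, 5, 9}.

1,3,4,5,9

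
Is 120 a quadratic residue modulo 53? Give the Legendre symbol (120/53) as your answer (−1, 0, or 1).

First reduce: 120 ≡ 14 (mod 53).
Pull out 2: since 53 ≡ 5 (mod 8), (2/53) = -1.
Reciprocity: 7 ≡ 3 and 53 ≡ 1 (mod 4), so (7/53) = +(53/7).
Reduce top mod 7: now compute (4/7).
Pull out 2^2: since 7 ≡ 7 (mod 8), (2/7) = +1, so (2/7)^2 = +1.
Reached (1/7) = 1. Collecting the sign flips along the way, the symbol is -1.

-1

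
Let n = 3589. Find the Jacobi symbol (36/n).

1

Pull out 2^2: since 3589 ≡ 5 (mod 8), (2/3589) = -1, so (2/3589)^2 = +1.
Reciprocity: 9 ≡ 1 and 3589 ≡ 1 (mod 4), so (9/3589) = +(3589/9).
Reduce top mod 9: now compute (7/9).
Reciprocity: 7 ≡ 3 and 9 ≡ 1 (mod 4), so (7/9) = +(9/7).
Reduce top mod 7: now compute (2/7).
Pull out 2: since 7 ≡ 7 (mod 8), (2/7) = +1.
Reached (1/7) = 1. Collecting the sign flips along the way, the symbol is +1.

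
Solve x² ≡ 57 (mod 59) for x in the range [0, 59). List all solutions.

23, 36

Since 59 ≡ 3 (mod 4), a square root of 57 is 57^((59+1)/4) = 57^15 mod 59.
Repeated squaring: 57^2≡4, 57^4≡16, 57^8≡20 (mod 59).
57^15 = 57^(8+4+2+1) ≡ 36 (mod 59).
Check: 36² = 1296 ≡ 57 (mod 59). The two roots are 23 and 36.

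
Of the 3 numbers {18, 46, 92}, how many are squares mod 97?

1

(18/97) = +1 → QR.
(46/97) = -1 → non-residue.
(92/97) = -1 → non-residue.
Total quadratic residues among the 3: 1.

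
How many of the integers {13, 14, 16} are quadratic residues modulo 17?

2

(13/17) = +1 → QR.
(14/17) = -1 → non-residue.
(16/17) = +1 → QR.
Total quadratic residues among the 3: 2.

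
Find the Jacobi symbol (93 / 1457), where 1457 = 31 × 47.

Reciprocity: 93 ≡ 1 and 1457 ≡ 1 (mod 4), so (93/1457) = +(1457/93).
Reduce top mod 93: now compute (62/93).
Pull out 2: since 93 ≡ 5 (mod 8), (2/93) = -1.
Reciprocity: 31 ≡ 3 and 93 ≡ 1 (mod 4), so (31/93) = +(93/31).
Reduce top mod 31: now compute (0/31).
Top reduces to 0: gcd > 1, so the symbol is 0.

0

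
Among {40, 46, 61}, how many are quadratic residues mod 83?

(40/83) = +1 → QR.
(46/83) = -1 → non-residue.
(61/83) = +1 → QR.
Total quadratic residues among the 3: 2.

2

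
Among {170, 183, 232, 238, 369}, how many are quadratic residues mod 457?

(170/457) = -1 → non-residue.
(183/457) = -1 → non-residue.
(232/457) = +1 → QR.
(238/457) = +1 → QR.
(369/457) = -1 → non-residue.
Total quadratic residues among the 5: 2.

2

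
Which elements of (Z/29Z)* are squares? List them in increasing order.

1, 4, 5, 6, 7, 9, 13, 16, 20, 22, 23, 24, 25, 28

Square k = 1,…,14 (k and 29−k give the same square):
1²=1, 2²=4, 3²=9, 4²=16, 5²=25, 6²≡7, 7²≡20, 8²≡6, 9²≡23, 10²≡13, 11²≡5, 12²≡28, 13²≡24, 14²≡22 (mod 29).
So the quadratic residues mod 29 are {1, 4, 5, 6, 7, 9, 13, 16, 20, 22, 23, 24, 25, 28}.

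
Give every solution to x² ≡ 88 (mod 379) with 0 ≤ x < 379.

35, 344

Since 379 ≡ 3 (mod 4), a square root of 88 is 88^((379+1)/4) = 88^95 mod 379.
Repeated squaring: 88^2≡164, 88^4≡366, 88^8≡169, 88^16≡136, 88^32≡304, 88^64≡319 (mod 379).
88^95 = 88^(64+16+8+4+2+1) ≡ 344 (mod 379).
Check: 344² = 118336 ≡ 88 (mod 379). The two roots are 35 and 344.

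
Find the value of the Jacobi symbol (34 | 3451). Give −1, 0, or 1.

0

Pull out 2: since 3451 ≡ 3 (mod 8), (2/3451) = -1.
Reciprocity: 17 ≡ 1 and 3451 ≡ 3 (mod 4), so (17/3451) = +(3451/17).
Reduce top mod 17: now compute (0/17).
Top reduces to 0: gcd > 1, so the symbol is 0.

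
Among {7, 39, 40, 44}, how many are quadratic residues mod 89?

(7/89) = -1 → non-residue.
(39/89) = +1 → QR.
(40/89) = +1 → QR.
(44/89) = +1 → QR.
Total quadratic residues among the 4: 3.

3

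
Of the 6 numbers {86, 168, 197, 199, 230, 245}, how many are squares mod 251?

(86/251) = +1 → QR.
(168/251) = -1 → non-residue.
(197/251) = +1 → QR.
(199/251) = -1 → non-residue.
(230/251) = -1 → non-residue.
(245/251) = +1 → QR.
Total quadratic residues among the 6: 3.

3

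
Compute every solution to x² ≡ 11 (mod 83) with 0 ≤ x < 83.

29, 54

Since 83 ≡ 3 (mod 4), a square root of 11 is 11^((83+1)/4) = 11^21 mod 83.
Repeated squaring: 11^2≡38, 11^4≡33, 11^8≡10, 11^16≡17 (mod 83).
11^21 = 11^(16+4+1) ≡ 29 (mod 83).
Check: 29² = 841 ≡ 11 (mod 83). The two roots are 29 and 54.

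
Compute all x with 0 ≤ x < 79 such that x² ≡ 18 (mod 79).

Since 79 ≡ 3 (mod 4), a square root of 18 is 18^((79+1)/4) = 18^20 mod 79.
Repeated squaring: 18^2≡8, 18^4≡64, 18^8≡67, 18^16≡65 (mod 79).
18^20 = 18^(16+4) ≡ 52 (mod 79).
Check: 52² = 2704 ≡ 18 (mod 79). The two roots are 27 and 52.

27, 52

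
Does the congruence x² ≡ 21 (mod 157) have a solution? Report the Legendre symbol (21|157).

Reciprocity: 21 ≡ 1 and 157 ≡ 1 (mod 4), so (21/157) = +(157/21).
Reduce top mod 21: now compute (10/21).
Pull out 2: since 21 ≡ 5 (mod 8), (2/21) = -1.
Reciprocity: 5 ≡ 1 and 21 ≡ 1 (mod 4), so (5/21) = +(21/5).
Reduce top mod 5: now compute (1/5).
Reached (1/5) = 1. Collecting the sign flips along the way, the symbol is -1.

-1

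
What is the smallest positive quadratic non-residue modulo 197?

2

(2/197) = −1, so 2 is the smallest positive non-residue mod 197.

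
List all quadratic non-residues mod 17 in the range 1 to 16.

3, 5, 6, 7, 10, 11, 12, 14

Square k = 1,…,8 (k and 17−k give the same square):
1²=1, 2²=4, 3²=9, 4²=16, 5²≡8, 6²≡2, 7²≡15, 8²≡13 (mod 17).
The residues are {1, 2, 4, 8, 9, 13, 15, 16}; the non-residues are the remaining 8 nonzero classes.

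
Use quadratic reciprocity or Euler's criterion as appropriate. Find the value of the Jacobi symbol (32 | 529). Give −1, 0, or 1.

Pull out 2^5: since 529 ≡ 1 (mod 8), (2/529) = +1, so (2/529)^5 = +1.
Reached (1/529) = 1. Collecting the sign flips along the way, the symbol is +1.

1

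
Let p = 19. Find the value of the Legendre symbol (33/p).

-1

Euler's criterion: (33/19) ≡ 14^9 (mod 19).
14^2 ≡ 6 (mod 19)
14^4 ≡ 17 (mod 19)
14^8 ≡ 4 (mod 19)
14^9 = 14^(8+1) ≡ 18 (mod 19).
Result is 18 ≡ −1, so (33/19) = −1.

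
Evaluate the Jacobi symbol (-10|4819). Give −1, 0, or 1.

1

First reduce: -10 ≡ 4809 (mod 4819).
Reciprocity: 4809 ≡ 1 and 4819 ≡ 3 (mod 4), so (4809/4819) = +(4819/4809).
Reduce top mod 4809: now compute (10/4809).
Pull out 2: since 4809 ≡ 1 (mod 8), (2/4809) = +1.
Reciprocity: 5 ≡ 1 and 4809 ≡ 1 (mod 4), so (5/4809) = +(4809/5).
Reduce top mod 5: now compute (4/5).
Pull out 2^2: since 5 ≡ 5 (mod 8), (2/5) = -1, so (2/5)^2 = +1.
Reached (1/5) = 1. Collecting the sign flips along the way, the symbol is +1.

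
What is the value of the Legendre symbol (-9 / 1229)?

1

First reduce: -9 ≡ 1220 (mod 1229).
Pull out 2^2: since 1229 ≡ 5 (mod 8), (2/1229) = -1, so (2/1229)^2 = +1.
Reciprocity: 305 ≡ 1 and 1229 ≡ 1 (mod 4), so (305/1229) = +(1229/305).
Reduce top mod 305: now compute (9/305).
Reciprocity: 9 ≡ 1 and 305 ≡ 1 (mod 4), so (9/305) = +(305/9).
Reduce top mod 9: now compute (8/9).
Pull out 2^3: since 9 ≡ 1 (mod 8), (2/9) = +1, so (2/9)^3 = +1.
Reached (1/9) = 1. Collecting the sign flips along the way, the symbol is +1.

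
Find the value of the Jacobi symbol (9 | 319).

1

Reciprocity: 9 ≡ 1 and 319 ≡ 3 (mod 4), so (9/319) = +(319/9).
Reduce top mod 9: now compute (4/9).
Pull out 2^2: since 9 ≡ 1 (mod 8), (2/9) = +1, so (2/9)^2 = +1.
Reached (1/9) = 1. Collecting the sign flips along the way, the symbol is +1.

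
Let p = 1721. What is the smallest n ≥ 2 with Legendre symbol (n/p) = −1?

(2/1721) = +1, so 2 is a residue.
(3/1721) = −1, so 3 is the smallest positive non-residue mod 1721.

3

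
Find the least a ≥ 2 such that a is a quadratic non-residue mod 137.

(2/137) = +1, so 2 is a residue.
(3/137) = −1, so 3 is the smallest positive non-residue mod 137.

3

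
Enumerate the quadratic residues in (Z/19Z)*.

Square k = 1,…,9 (k and 19−k give the same square):
1²=1, 2²=4, 3²=9, 4²=16, 5²≡6, 6²≡17, 7²≡11, 8²≡7, 9²≡5 (mod 19).
So the quadratic residues mod 19 are {1, 4, 5, 6, 7, 9, 11, 16, 17}.

1, 4, 5, 6, 7, 9, 11, 16, 17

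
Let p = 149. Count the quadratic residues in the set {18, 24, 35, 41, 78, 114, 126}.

(18/149) = -1 → non-residue.
(24/149) = +1 → QR.
(35/149) = +1 → QR.
(41/149) = -1 → non-residue.
(78/149) = -1 → non-residue.
(114/149) = +1 → QR.
(126/149) = -1 → non-residue.
Total quadratic residues among the 7: 3.

3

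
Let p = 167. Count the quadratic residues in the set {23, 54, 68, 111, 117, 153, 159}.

(23/167) = -1 → non-residue.
(54/167) = +1 → QR.
(68/167) = -1 → non-residue.
(111/167) = -1 → non-residue.
(117/167) = -1 → non-residue.
(153/167) = -1 → non-residue.
(159/167) = -1 → non-residue.
Total quadratic residues among the 7: 1.

1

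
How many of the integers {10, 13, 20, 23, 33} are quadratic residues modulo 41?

4

(10/41) = +1 → QR.
(13/41) = -1 → non-residue.
(20/41) = +1 → QR.
(23/41) = +1 → QR.
(33/41) = +1 → QR.
Total quadratic residues among the 5: 4.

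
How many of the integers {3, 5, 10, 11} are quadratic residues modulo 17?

(3/17) = -1 → non-residue.
(5/17) = -1 → non-residue.
(10/17) = -1 → non-residue.
(11/17) = -1 → non-residue.
Total quadratic residues among the 4: 0.

0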